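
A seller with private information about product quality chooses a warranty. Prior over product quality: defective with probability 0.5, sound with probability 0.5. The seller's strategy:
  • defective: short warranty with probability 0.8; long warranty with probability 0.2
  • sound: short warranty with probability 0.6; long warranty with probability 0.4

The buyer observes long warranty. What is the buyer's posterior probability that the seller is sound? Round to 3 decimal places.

0.667

P(long warranty) = 0.5·0.2 + 0.5·0.4 = 0.3
P(sound | long warranty) = (0.5·0.4) / 0.3 = 0.2 / 0.3 = 0.666667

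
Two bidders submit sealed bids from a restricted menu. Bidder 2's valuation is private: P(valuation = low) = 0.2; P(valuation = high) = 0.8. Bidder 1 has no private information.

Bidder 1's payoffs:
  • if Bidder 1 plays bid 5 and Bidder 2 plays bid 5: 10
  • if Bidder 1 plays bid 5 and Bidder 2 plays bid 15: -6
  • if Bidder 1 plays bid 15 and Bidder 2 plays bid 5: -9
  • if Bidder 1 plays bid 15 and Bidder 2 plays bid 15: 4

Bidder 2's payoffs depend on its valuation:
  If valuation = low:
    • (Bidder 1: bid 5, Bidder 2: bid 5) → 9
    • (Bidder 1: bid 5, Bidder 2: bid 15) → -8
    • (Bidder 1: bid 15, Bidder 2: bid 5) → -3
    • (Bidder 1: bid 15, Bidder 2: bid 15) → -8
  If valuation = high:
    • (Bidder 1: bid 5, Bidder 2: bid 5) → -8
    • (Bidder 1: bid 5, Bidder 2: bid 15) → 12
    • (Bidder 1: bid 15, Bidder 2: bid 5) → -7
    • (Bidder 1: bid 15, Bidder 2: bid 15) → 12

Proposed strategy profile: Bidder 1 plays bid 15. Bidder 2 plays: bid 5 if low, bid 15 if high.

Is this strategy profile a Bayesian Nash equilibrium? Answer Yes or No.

Bidder 1 plays bid 15: E[bid 15] = 0.2·(-9) + 0.8·(4) = 1.4; E[bid 5] = -2.8. Best-responding. ✓
Bidder 2 (valuation low), facing bid 15: bid 5 gives -3, bid 15 gives -8. Proposed bid 5 is best. ✓
Bidder 2 (valuation high), facing bid 15: bid 5 gives -7, bid 15 gives 12. Proposed bid 15 is best. ✓

Yes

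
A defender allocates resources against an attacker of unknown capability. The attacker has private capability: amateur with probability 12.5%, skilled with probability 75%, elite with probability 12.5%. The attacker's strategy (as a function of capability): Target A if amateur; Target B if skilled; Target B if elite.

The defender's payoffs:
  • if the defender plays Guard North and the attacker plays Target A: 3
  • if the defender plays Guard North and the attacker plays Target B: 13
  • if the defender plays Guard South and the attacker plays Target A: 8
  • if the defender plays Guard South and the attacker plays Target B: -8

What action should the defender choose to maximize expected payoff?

Guard North

E[Guard North] = 0.125·(3) + 0.75·(13) + 0.125·(13) = 11.75
E[Guard South] = 0.125·(8) + 0.75·(-8) + 0.125·(-8) = -6
Best response: Guard North (11.75 is the largest).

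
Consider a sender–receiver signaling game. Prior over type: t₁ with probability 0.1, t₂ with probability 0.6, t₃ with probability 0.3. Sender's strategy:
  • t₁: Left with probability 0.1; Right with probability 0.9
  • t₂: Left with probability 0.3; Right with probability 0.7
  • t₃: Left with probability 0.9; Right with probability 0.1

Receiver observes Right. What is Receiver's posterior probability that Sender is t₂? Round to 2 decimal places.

0.78

P(Right) = 0.1·0.9 + 0.6·0.7 + 0.3·0.1 = 0.54
P(t₂ | Right) = (0.6·0.7) / 0.54 = 0.42 / 0.54 = 0.777778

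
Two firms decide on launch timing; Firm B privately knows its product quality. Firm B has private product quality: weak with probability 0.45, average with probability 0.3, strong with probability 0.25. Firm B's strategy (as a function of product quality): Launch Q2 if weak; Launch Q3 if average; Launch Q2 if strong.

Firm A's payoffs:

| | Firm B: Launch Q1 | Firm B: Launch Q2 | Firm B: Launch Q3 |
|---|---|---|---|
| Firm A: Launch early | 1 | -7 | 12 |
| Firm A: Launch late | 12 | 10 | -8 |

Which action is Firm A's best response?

E[Launch early] = 0.45·(-7) + 0.3·(12) + 0.25·(-7) = -1.3
E[Launch late] = 0.45·(10) + 0.3·(-8) + 0.25·(10) = 4.6
Best response: Launch late (4.6 is the largest).

Launch late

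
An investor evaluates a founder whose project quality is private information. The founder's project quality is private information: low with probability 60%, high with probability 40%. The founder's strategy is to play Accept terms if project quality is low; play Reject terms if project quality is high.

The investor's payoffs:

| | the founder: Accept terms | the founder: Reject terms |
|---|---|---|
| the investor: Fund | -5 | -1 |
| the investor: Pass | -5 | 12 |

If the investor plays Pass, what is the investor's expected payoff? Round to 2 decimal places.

Take the expectation over the founder's project quality, weighting each type's action by its prior probability.
E[Pass] = 0.6·(-5) + 0.4·12 = (-3) + 4.8 = 1.8

1.80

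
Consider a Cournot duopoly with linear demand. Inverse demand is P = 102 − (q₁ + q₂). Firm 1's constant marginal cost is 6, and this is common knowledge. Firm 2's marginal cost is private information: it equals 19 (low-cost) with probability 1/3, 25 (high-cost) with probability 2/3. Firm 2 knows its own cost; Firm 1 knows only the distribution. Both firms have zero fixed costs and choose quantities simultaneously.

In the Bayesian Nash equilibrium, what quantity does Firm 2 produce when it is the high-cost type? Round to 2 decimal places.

19.67

Type-c best response for Firm 2: q₂(c) = (102 − c)/2 − q₁/2.
Firm 1 maximizes expected profit; its first-order condition is 102 − 2q₁ − E[q₂] − 6 = 0.
Substituting E[q₂] and solving: E[c₂] = 23, so q₁ = (102 − 2·6 + 23)/3 = 37.6667.
q₂(high-cost) = (102 − 25 − 37.6667)/2 = 19.6667.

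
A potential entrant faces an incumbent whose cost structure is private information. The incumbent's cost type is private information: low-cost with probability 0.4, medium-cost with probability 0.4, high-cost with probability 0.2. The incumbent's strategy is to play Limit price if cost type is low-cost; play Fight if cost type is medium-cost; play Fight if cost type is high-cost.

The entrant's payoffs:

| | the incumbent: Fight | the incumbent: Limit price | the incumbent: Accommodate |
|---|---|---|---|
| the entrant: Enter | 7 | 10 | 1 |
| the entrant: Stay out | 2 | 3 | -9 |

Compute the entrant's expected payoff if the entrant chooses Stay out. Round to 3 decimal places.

2.400

Take the expectation over the incumbent's cost type, weighting each type's action by its prior probability.
E[Stay out] = 0.4·3 + 0.4·2 + 0.2·2 = 1.2 + 0.8 + 0.4 = 2.4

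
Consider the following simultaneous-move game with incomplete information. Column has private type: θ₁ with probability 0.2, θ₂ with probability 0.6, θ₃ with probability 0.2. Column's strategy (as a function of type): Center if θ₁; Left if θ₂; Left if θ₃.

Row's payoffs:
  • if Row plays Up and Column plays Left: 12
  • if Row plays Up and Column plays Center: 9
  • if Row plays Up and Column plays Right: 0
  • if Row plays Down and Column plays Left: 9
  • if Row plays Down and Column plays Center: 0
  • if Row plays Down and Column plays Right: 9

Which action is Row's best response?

Up

Compute Row's expected payoff for each action, taking the expectation over Column's type.
E[Up] = 0.2·(9) + 0.6·(12) + 0.2·(12) = 11.4
E[Down] = 0.2·(0) + 0.6·(9) + 0.2·(9) = 7.2
Best response: Up (11.4 is the largest).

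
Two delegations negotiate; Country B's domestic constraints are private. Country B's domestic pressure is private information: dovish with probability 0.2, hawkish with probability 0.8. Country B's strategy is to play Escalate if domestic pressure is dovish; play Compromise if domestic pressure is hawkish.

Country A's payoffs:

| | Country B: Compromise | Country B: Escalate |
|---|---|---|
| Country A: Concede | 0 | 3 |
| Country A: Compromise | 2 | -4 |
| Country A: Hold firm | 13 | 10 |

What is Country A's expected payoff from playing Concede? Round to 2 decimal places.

E[Concede] = 0.2·3 + 0.8·0 = 0.6 + 0 = 0.6

0.60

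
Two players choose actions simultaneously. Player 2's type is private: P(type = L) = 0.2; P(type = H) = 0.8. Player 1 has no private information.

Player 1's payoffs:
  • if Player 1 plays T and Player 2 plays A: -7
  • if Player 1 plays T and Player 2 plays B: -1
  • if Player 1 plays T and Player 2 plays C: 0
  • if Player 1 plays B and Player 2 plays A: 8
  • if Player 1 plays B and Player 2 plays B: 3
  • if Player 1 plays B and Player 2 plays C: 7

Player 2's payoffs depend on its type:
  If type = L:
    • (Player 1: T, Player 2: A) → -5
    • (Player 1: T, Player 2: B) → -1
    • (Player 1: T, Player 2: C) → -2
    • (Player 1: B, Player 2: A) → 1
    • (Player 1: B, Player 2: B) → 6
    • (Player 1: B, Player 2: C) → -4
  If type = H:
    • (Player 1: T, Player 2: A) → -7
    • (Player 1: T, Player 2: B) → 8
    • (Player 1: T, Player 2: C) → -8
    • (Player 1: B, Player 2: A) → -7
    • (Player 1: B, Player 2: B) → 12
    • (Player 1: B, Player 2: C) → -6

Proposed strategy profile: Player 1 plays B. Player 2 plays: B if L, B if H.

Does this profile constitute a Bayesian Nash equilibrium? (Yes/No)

Player 1 plays B: E[B] = 0.2·(3) + 0.8·(3) = 3; E[T] = -1. Best-responding. ✓
Player 2 (type L), facing B: A gives 1, B gives 6, C gives -4. Proposed B is best. ✓
Player 2 (type H), facing B: A gives -7, B gives 12, C gives -6. Proposed B is best. ✓

Yes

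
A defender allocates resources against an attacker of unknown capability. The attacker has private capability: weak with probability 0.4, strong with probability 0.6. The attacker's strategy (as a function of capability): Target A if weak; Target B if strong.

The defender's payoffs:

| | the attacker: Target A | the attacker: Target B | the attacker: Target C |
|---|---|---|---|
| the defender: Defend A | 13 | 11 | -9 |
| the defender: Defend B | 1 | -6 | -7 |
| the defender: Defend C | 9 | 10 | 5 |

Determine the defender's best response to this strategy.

Compute the defender's expected payoff for each action, taking the expectation over the attacker's type.
E[Defend A] = 0.4·(13) + 0.6·(11) = 11.8
E[Defend B] = 0.4·(1) + 0.6·(-6) = -3.2
E[Defend C] = 0.4·(9) + 0.6·(10) = 9.6
Best response: Defend A (11.8 is the largest).

Defend A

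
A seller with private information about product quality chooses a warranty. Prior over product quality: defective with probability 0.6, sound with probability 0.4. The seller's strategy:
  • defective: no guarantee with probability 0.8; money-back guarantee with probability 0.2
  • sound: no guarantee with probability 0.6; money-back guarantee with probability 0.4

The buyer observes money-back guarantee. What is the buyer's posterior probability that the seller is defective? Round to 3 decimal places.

0.429

P(money-back guarantee) = 0.6·0.2 + 0.4·0.4 = 0.28
P(defective | money-back guarantee) = (0.6·0.2) / 0.28 = 0.12 / 0.28 = 0.428571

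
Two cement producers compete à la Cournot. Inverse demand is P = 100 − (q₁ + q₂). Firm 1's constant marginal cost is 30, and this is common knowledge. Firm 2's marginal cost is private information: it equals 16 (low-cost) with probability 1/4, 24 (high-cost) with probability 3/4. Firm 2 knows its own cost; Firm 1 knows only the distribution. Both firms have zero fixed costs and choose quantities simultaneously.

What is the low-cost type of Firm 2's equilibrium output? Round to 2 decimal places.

Firm 2 with cost c maximizes (100 − (q₁+q₂) − c)·q₂, giving q₂(c) = (100 − c − q₁)/2.
E[c₂] = 1/4·16 + 3/4·24 = 22
Firm 1's FOC against E[q₂] yields q₁ = (100 − 2·30 + E[c₂])/3 = (100 − 60 + 22)/3 = 20.6667.
q₂(low-cost) = (100 − 16 − 20.6667)/2 = 31.6667.

31.67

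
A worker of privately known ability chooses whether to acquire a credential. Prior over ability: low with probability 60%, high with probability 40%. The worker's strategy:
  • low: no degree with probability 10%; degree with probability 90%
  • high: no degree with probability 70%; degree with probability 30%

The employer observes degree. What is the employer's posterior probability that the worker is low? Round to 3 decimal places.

0.818

Apply Bayes' rule using the sender's strategy as the likelihood.
P(degree) = 0.6·0.9 + 0.4·0.3 = 0.66
P(low | degree) = (0.6·0.9) / 0.66 = 0.54 / 0.66 = 0.818182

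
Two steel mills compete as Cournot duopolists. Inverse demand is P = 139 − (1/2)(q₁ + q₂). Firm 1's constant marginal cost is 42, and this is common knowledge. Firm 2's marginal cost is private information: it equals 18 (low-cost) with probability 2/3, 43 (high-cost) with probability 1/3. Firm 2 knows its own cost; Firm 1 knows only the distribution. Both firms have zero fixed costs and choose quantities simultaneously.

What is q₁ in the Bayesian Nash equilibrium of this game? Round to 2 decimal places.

Type-c best response for Firm 2: q₂(c) = (139 − c) − q₁/2.
Firm 1 maximizes expected profit; its first-order condition is 139 − q₁ − (1/2)E[q₂] − 42 = 0.
Substituting E[q₂] and solving: E[c₂] = 26.3333, so q₁ = (139 − 2·42 + 26.3333)/(3/2) = 54.2222.

54.22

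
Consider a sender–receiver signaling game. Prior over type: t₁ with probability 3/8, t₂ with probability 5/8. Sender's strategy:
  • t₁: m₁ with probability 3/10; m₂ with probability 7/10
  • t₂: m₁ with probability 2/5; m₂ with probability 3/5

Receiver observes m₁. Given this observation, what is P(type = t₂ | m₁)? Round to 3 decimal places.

P(m₁) = (3/8)·(3/10) + (5/8)·(2/5) = 29/80
P(t₂ | m₁) = ((5/8)·(2/5)) / (29/80) = (1/4) / (29/80) = 20/29

0.690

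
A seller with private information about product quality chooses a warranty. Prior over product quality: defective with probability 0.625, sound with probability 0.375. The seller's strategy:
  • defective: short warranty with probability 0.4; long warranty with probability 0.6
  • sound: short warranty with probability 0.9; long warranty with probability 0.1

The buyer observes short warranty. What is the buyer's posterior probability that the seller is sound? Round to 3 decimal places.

0.574

P(short warranty) = 0.625·0.4 + 0.375·0.9 = 0.5875
P(sound | short warranty) = (0.375·0.9) / 0.5875 = 0.3375 / 0.5875 = 0.574468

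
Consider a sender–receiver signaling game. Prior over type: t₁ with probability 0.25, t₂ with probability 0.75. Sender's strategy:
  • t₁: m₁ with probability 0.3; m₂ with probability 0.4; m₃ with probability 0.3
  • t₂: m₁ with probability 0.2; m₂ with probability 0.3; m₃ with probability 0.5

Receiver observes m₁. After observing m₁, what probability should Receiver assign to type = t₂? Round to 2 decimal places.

0.67

Apply Bayes' rule using the sender's strategy as the likelihood.
P(m₁) = 0.25·0.3 + 0.75·0.2 = 0.225
P(t₂ | m₁) = (0.75·0.2) / 0.225 = 0.15 / 0.225 = 0.666667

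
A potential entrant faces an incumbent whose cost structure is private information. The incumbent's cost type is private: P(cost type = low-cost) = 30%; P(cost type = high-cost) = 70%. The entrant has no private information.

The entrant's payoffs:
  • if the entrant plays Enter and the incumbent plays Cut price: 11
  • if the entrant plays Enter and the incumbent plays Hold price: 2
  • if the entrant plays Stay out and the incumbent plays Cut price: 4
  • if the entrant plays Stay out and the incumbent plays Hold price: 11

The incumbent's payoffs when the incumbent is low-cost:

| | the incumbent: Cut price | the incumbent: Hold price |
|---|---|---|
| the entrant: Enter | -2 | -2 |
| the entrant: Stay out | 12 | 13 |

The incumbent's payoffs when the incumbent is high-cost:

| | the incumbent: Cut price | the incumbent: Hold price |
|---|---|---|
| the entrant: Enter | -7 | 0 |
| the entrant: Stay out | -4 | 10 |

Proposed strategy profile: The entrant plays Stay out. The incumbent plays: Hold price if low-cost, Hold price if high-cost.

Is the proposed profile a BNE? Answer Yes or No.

Yes

A profile is a BNE iff every type of every player is best-responding given beliefs about the other side.
The entrant plays Stay out: E[Stay out] = 0.3·(11) + 0.7·(11) = 11; E[Enter] = 2. Best-responding. ✓
The incumbent (cost type low-cost), facing Stay out: Cut price gives 12, Hold price gives 13. Proposed Hold price is best. ✓
The incumbent (cost type high-cost), facing Stay out: Cut price gives -4, Hold price gives 10. Proposed Hold price is best. ✓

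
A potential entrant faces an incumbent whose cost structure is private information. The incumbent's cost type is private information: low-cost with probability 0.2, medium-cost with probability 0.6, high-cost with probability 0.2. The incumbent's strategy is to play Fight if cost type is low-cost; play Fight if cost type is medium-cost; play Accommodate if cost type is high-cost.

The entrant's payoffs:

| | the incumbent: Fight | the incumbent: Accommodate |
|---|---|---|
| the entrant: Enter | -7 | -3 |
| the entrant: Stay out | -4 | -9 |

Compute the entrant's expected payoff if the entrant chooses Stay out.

-5

E[Stay out] = 0.2·(-4) + 0.6·(-4) + 0.2·(-9) = (-0.8) + (-2.4) + (-1.8) = -5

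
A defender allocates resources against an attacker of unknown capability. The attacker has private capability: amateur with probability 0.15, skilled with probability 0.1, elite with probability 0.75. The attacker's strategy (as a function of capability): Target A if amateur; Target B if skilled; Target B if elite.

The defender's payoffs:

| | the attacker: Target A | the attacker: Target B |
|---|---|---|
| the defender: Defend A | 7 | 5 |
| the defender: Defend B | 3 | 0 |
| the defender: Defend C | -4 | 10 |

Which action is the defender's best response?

E[Defend A] = 0.15·(7) + 0.1·(5) + 0.75·(5) = 5.3
E[Defend B] = 0.15·(3) + 0.1·(0) + 0.75·(0) = 0.45
E[Defend C] = 0.15·(-4) + 0.1·(10) + 0.75·(10) = 7.9
Best response: Defend C (7.9 is the largest).

Defend C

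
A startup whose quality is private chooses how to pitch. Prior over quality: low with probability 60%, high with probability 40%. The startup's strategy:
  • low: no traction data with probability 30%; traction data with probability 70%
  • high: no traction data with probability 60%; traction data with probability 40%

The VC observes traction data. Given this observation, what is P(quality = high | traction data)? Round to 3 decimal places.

Apply Bayes' rule using the sender's strategy as the likelihood.
P(traction data) = 0.6·0.7 + 0.4·0.4 = 0.58
P(high | traction data) = (0.4·0.4) / 0.58 = 0.16 / 0.58 = 0.275862

0.276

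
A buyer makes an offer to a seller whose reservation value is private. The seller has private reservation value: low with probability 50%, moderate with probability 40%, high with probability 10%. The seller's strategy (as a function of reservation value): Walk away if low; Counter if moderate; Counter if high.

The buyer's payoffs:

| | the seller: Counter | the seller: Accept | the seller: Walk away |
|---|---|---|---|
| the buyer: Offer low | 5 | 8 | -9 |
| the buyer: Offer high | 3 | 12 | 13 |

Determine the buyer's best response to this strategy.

Offer high

Compute the buyer's expected payoff for each action, taking the expectation over the seller's type.
E[Offer low] = 0.5·(-9) + 0.4·(5) + 0.1·(5) = -2
E[Offer high] = 0.5·(13) + 0.4·(3) + 0.1·(3) = 8
Best response: Offer high (8 is the largest).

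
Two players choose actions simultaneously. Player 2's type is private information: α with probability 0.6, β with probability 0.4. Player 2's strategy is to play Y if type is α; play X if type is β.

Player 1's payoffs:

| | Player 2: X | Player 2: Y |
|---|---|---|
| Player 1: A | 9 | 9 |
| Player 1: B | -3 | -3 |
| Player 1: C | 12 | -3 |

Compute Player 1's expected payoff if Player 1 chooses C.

3

E[C] = 0.6·(-3) + 0.4·12 = (-1.8) + 4.8 = 3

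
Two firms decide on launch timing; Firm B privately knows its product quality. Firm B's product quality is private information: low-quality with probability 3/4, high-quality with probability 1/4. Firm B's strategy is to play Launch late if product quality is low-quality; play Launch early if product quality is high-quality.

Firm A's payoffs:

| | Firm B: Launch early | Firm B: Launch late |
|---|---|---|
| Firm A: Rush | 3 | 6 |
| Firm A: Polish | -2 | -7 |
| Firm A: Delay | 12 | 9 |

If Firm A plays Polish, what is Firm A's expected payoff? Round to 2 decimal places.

E[Polish] = 3/4·(-7) + 1/4·(-2) = (-21/4) + (-1/2) = -23/4

-5.75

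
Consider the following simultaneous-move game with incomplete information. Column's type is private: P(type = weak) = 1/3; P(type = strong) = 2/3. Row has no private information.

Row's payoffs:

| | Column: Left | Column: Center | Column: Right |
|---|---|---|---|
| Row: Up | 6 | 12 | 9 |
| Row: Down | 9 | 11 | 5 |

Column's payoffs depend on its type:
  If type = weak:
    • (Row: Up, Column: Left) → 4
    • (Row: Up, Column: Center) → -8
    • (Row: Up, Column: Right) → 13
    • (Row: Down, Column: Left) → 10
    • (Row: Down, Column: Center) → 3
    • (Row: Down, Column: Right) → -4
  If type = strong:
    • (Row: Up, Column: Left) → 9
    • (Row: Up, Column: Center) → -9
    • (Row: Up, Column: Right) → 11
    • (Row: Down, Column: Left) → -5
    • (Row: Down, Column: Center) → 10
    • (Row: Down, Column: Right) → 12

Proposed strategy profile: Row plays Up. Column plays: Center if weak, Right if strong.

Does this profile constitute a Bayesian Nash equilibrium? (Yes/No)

Row plays Up: E[Up] = 1/3·(12) + 2/3·(9) = 10; E[Down] = 7. Best-responding. ✓
Column (type weak), facing Up: Left gives 4, Center gives -8, Right gives 13. Proposed Center is not best — profitable deviation exists. ✗
Column (type strong), facing Up: Left gives 9, Center gives -9, Right gives 11. Proposed Right is best. ✓

No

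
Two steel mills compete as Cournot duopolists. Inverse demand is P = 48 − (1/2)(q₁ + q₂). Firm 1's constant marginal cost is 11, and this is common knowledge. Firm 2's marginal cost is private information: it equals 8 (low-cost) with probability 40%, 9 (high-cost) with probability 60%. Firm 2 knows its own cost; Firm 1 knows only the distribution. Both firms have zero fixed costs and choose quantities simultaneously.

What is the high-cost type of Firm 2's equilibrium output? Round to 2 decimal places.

Each type of Firm 2 best-responds to q₁; Firm 1 best-responds to the expected q₂ over Firm 2's types.
Firm 2 with cost c maximizes (48 − (1/2)(q₁+q₂) − c)·q₂, giving q₂(c) = (48 − c − (1/2)q₁).
E[c₂] = 0.4·8 + 0.6·9 = 8.6
Firm 1's FOC against E[q₂] yields q₁ = (48 − 2·11 + E[c₂])/(3/2) = (48 − 22 + 8.6)/(3/2) = 23.0667.
q₂(high-cost) = (48 − 9 − (1/2)·23.0667) = 27.4667.

27.47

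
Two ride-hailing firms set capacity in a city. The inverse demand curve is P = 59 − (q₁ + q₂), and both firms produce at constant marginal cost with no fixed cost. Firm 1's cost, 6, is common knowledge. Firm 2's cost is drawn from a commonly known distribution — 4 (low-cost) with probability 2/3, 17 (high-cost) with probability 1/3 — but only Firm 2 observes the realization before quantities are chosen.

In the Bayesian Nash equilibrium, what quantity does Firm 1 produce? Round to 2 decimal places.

Type-c best response for Firm 2: q₂(c) = (59 − c)/2 − q₁/2.
Firm 1 maximizes expected profit; its first-order condition is 59 − 2q₁ − E[q₂] − 6 = 0.
Substituting E[q₂] and solving: E[c₂] = 8.33333, so q₁ = (59 − 2·6 + 8.33333)/3 = 18.4444.

18.44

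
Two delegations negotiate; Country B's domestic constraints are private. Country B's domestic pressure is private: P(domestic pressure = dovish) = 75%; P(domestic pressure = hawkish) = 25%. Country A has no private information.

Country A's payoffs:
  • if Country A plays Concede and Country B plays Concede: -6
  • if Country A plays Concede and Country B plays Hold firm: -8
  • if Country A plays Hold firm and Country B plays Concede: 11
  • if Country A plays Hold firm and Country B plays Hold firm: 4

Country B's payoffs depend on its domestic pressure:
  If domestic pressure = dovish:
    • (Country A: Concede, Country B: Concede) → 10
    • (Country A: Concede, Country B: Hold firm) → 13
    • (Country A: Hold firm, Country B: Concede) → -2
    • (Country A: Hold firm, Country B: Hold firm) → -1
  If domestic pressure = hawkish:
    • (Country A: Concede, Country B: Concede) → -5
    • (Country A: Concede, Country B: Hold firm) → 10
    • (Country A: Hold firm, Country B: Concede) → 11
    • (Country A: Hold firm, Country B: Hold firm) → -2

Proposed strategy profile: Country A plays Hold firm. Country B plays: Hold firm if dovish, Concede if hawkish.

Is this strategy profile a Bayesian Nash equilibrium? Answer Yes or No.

Country A plays Hold firm: E[Hold firm] = 0.75·(4) + 0.25·(11) = 5.75; E[Concede] = -7.5. Best-responding. ✓
Country B (domestic pressure dovish), facing Hold firm: Concede gives -2, Hold firm gives -1. Proposed Hold firm is best. ✓
Country B (domestic pressure hawkish), facing Hold firm: Concede gives 11, Hold firm gives -2. Proposed Concede is best. ✓

Yes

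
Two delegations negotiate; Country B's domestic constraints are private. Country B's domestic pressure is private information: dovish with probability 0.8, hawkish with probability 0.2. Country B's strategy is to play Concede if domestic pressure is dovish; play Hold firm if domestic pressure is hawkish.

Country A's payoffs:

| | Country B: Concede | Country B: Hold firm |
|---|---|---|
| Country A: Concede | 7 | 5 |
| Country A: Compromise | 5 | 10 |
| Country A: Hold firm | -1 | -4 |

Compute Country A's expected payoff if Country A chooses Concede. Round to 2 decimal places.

6.60

Take the expectation over Country B's domestic pressure, weighting each type's action by its prior probability.
E[Concede] = 0.8·7 + 0.2·5 = 5.6 + 1 = 6.6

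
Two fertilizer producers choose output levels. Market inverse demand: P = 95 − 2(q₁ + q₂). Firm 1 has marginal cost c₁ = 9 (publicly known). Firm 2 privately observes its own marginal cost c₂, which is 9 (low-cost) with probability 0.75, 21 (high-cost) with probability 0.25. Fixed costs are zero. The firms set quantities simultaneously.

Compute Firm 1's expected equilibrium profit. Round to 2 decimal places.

Each type of Firm 2 best-responds to q₁; Firm 1 best-responds to the expected q₂ over Firm 2's types.
Firm 2 with cost c maximizes (95 − 2(q₁+q₂) − c)·q₂, giving q₂(c) = (95 − c − 2q₁)/4.
E[c₂] = 0.75·9 + 0.25·21 = 12
Firm 1's FOC against E[q₂] yields q₁ = (95 − 2·9 + E[c₂])/6 = (95 − 18 + 12)/6 = 14.8333.
E[P] = 95 − 2·(q₁ + E[q₂]) = 38.6667; Firm 1's expected profit = (E[P] − 9)·q₁ = (38.6667 − 9)·14.8333 = 440.056.

440.06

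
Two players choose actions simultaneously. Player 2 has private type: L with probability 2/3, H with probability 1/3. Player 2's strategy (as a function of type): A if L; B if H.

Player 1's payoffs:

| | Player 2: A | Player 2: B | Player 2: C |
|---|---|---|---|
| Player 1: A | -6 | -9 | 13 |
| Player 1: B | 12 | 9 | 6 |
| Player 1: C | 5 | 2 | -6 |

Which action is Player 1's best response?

E[A] = 2/3·(-6) + 1/3·(-9) = -7
E[B] = 2/3·(12) + 1/3·(9) = 11
E[C] = 2/3·(5) + 1/3·(2) = 4
Best response: B (11 is the largest).

B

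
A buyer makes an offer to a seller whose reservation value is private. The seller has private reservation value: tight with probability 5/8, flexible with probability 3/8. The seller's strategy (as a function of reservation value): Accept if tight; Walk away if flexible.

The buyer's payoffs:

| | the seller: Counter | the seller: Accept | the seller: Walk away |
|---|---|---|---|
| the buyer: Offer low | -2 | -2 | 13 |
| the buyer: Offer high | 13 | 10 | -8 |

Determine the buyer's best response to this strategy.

Compute the buyer's expected payoff for each action, taking the expectation over the seller's type.
E[Offer low] = 5/8·(-2) + 3/8·(13) = 29/8
E[Offer high] = 5/8·(10) + 3/8·(-8) = 13/4
Best response: Offer low (29/8 is the largest).

Offer low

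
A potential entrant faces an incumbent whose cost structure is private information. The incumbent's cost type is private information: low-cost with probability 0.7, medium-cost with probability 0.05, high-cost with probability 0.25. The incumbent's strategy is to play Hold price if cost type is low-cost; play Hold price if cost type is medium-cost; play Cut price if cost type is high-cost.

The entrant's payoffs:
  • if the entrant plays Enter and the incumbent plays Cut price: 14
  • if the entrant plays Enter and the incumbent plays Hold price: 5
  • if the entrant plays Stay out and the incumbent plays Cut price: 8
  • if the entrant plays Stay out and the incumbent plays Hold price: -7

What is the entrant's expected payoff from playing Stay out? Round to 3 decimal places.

-3.250

Take the expectation over the incumbent's cost type, weighting each type's action by its prior probability.
E[Stay out] = 0.7·(-7) + 0.05·(-7) + 0.25·8 = (-4.9) + (-0.35) + 2 = -3.25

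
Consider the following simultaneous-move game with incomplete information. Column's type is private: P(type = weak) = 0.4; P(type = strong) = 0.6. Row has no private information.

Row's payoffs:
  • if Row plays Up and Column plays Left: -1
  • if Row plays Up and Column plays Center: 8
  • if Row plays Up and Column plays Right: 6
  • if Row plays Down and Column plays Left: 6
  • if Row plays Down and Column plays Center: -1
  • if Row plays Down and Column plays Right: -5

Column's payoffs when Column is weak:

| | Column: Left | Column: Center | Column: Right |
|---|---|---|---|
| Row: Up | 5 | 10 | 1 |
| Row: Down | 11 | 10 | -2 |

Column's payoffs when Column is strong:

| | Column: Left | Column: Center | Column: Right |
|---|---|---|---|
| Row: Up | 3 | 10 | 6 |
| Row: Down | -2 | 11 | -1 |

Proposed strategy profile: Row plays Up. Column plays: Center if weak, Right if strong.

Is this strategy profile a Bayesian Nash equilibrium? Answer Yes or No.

Row plays Up: E[Up] = 0.4·(8) + 0.6·(6) = 6.8; E[Down] = -3.4. Best-responding. ✓
Column (type weak), facing Up: Left gives 5, Center gives 10, Right gives 1. Proposed Center is best. ✓
Column (type strong), facing Up: Left gives 3, Center gives 10, Right gives 6. Proposed Right is not best — profitable deviation exists. ✗

No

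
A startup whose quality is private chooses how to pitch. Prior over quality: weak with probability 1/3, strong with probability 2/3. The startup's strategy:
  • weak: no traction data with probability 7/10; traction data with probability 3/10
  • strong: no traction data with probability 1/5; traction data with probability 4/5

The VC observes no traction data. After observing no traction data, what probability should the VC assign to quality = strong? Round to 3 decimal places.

0.364

Apply Bayes' rule using the sender's strategy as the likelihood.
P(no traction data) = (1/3)·(7/10) + (2/3)·(1/5) = 11/30
P(strong | no traction data) = ((2/3)·(1/5)) / (11/30) = (2/15) / (11/30) = 4/11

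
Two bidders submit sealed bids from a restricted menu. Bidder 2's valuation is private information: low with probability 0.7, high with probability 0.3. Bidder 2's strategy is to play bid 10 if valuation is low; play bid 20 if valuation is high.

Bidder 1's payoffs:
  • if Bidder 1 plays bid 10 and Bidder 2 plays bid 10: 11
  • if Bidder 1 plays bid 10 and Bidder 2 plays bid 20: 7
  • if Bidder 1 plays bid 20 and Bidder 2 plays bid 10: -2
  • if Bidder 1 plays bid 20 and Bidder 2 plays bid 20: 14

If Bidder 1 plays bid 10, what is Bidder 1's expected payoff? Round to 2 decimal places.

E[bid 10] = 0.7·11 + 0.3·7 = 7.7 + 2.1 = 9.8

9.80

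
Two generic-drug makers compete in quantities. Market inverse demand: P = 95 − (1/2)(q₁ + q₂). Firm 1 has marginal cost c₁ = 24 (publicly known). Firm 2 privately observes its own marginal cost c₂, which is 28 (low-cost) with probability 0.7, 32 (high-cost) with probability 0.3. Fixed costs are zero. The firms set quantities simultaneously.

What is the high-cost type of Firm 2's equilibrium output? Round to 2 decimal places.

37.60

Type-c best response for Firm 2: q₂(c) = (95 − c) − q₁/2.
Firm 1 maximizes expected profit; its first-order condition is 95 − q₁ − (1/2)E[q₂] − 24 = 0.
Substituting E[q₂] and solving: E[c₂] = 29.2, so q₁ = (95 − 2·24 + 29.2)/(3/2) = 50.8.
q₂(high-cost) = (95 − 32 − (1/2)·50.8) = 37.6.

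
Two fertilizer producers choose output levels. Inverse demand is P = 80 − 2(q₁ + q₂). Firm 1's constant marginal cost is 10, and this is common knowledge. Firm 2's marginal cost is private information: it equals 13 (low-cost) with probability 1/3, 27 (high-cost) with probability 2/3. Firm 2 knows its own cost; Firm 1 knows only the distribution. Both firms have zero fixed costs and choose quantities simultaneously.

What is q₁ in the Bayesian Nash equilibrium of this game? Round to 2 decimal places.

13.72

Firm 2 with cost c maximizes (80 − 2(q₁+q₂) − c)·q₂, giving q₂(c) = (80 − c − 2q₁)/4.
E[c₂] = 1/3·13 + 2/3·27 = 22.3333
Firm 1's FOC against E[q₂] yields q₁ = (80 − 2·10 + E[c₂])/6 = (80 − 20 + 22.3333)/6 = 13.7222.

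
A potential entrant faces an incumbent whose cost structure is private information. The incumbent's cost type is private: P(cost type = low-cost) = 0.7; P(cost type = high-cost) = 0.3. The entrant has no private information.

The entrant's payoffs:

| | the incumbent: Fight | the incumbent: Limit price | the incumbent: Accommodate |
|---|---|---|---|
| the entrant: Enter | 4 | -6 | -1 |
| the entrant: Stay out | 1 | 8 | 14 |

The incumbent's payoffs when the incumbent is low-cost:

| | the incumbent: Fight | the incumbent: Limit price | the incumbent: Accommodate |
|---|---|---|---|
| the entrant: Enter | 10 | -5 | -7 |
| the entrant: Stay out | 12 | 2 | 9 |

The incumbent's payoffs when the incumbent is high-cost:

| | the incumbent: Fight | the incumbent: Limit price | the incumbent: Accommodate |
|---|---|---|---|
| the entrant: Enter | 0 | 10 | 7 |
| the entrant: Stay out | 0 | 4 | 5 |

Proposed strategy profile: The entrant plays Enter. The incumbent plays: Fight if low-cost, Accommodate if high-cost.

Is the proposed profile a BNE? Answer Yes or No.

A profile is a BNE iff every type of every player is best-responding given beliefs about the other side.
The entrant plays Enter: E[Enter] = 0.7·(4) + 0.3·(-1) = 2.5; E[Stay out] = 4.9. Not best-responding. ✗
The incumbent (cost type low-cost), facing Enter: Fight gives 10, Limit price gives -5, Accommodate gives -7. Proposed Fight is best. ✓
The incumbent (cost type high-cost), facing Enter: Fight gives 0, Limit price gives 10, Accommodate gives 7. Proposed Accommodate is not best — profitable deviation exists. ✗

No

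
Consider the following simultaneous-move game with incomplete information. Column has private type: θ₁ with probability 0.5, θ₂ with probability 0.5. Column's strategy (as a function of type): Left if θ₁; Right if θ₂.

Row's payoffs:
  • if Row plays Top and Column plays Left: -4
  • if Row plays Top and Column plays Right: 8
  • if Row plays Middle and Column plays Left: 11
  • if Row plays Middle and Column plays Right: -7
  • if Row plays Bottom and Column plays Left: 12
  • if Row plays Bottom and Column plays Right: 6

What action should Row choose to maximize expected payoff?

E[Top] = 0.5·(-4) + 0.5·(8) = 2
E[Middle] = 0.5·(11) + 0.5·(-7) = 2
E[Bottom] = 0.5·(12) + 0.5·(6) = 9
Best response: Bottom (9 is the largest).

Bottom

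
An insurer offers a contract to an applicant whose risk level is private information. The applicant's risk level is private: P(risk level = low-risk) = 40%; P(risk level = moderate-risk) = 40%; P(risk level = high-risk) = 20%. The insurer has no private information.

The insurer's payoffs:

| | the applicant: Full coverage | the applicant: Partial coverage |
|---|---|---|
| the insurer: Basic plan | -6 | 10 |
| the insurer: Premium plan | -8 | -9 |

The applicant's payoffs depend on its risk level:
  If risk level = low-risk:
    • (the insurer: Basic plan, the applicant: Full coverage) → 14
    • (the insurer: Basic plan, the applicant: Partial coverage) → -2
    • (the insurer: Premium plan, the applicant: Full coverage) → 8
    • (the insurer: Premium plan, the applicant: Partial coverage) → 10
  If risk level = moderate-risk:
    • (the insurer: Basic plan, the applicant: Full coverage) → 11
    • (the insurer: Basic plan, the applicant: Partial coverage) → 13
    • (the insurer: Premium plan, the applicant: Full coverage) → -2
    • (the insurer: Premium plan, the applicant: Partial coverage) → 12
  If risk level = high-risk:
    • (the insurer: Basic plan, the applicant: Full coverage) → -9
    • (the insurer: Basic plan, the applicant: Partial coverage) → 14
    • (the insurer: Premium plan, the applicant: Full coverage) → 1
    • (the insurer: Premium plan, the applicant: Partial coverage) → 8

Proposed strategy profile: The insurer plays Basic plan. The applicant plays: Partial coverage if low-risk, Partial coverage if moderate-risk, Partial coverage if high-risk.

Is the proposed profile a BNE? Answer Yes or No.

The insurer plays Basic plan: E[Basic plan] = 0.4·(10) + 0.4·(10) + 0.2·(10) = 10; E[Premium plan] = -9. Best-responding. ✓
The applicant (risk level low-risk), facing Basic plan: Full coverage gives 14, Partial coverage gives -2. Proposed Partial coverage is not best — profitable deviation exists. ✗
The applicant (risk level moderate-risk), facing Basic plan: Full coverage gives 11, Partial coverage gives 13. Proposed Partial coverage is best. ✓
The applicant (risk level high-risk), facing Basic plan: Full coverage gives -9, Partial coverage gives 14. Proposed Partial coverage is best. ✓

No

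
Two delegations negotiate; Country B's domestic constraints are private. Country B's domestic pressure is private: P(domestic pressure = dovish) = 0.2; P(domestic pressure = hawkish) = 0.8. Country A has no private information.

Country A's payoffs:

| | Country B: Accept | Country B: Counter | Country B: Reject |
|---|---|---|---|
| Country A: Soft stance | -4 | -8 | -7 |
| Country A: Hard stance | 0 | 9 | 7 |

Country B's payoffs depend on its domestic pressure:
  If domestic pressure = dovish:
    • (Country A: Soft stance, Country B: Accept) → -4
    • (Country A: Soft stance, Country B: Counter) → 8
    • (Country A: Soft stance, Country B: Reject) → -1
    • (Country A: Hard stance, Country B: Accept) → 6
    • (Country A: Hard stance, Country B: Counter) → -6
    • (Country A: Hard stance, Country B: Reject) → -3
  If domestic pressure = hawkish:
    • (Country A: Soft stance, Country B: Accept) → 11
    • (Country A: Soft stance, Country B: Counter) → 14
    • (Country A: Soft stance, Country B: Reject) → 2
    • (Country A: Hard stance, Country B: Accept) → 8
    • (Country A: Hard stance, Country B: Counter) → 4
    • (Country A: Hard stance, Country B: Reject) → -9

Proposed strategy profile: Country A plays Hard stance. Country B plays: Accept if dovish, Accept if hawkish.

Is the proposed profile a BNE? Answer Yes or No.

Yes

A profile is a BNE iff every type of every player is best-responding given beliefs about the other side.
Country A plays Hard stance: E[Hard stance] = 0.2·(0) + 0.8·(0) = 0; E[Soft stance] = -4. Best-responding. ✓
Country B (domestic pressure dovish), facing Hard stance: Accept gives 6, Counter gives -6, Reject gives -3. Proposed Accept is best. ✓
Country B (domestic pressure hawkish), facing Hard stance: Accept gives 8, Counter gives 4, Reject gives -9. Proposed Accept is best. ✓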